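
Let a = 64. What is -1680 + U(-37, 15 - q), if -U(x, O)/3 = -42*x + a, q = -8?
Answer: -6534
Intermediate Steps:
U(x, O) = -192 + 126*x (U(x, O) = -3*(-42*x + 64) = -3*(64 - 42*x) = -192 + 126*x)
-1680 + U(-37, 15 - q) = -1680 + (-192 + 126*(-37)) = -1680 + (-192 - 4662) = -1680 - 4854 = -6534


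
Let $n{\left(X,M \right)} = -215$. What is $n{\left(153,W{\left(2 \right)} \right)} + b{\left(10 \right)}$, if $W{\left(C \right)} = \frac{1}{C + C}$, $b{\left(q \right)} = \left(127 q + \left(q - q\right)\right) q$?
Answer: $12485$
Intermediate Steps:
$b{\left(q \right)} = 127 q^{2}$ ($b{\left(q \right)} = \left(127 q + 0\right) q = 127 q q = 127 q^{2}$)
$W{\left(C \right)} = \frac{1}{2 C}$
$n{\left(153,W{\left(2 \right)} \right)} + b{\left(10 \right)} = -215 + 127 \cdot 10^{2} = -215 + 127 \cdot 100 = -215 + 12700 = 12485$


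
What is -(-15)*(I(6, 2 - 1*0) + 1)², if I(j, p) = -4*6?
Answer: 7935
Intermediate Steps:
I(j, p) = -24
-(-15)*(I(6, 2 - 1*0) + 1)² = -(-15)*(-24 + 1)² = -(-15)*(-23)² = -(-15)*529 = -1*(-7935) = 7935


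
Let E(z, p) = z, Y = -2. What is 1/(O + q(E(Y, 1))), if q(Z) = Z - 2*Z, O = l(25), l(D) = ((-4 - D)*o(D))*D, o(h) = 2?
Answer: -1/1448 ≈ -0.00069061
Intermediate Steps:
l(D) = D*(-8 - 2*D) (l(D) = ((-4 - D)*2)*D = (-8 - 2*D)*D = D*(-8 - 2*D))
O = -1450 (O = -2*25*(4 + 25) = -2*25*29 = -1450)
q(Z) = -Z
1/(O + q(E(Y, 1))) = 1/(-1450 - 1*(-2)) = 1/(-1450 + 2) = 1/(-1448) = -1/1448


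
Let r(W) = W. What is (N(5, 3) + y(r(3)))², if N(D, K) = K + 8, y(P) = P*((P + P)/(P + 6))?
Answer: 169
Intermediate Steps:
y(P) = 2*P²/(6 + P) (y(P) = P*((2*P)/(6 + P)) = P*(2*P/(6 + P)) = 2*P²/(6 + P))
N(D, K) = 8 + K
(N(5, 3) + y(r(3)))² = ((8 + 3) + 2*3²/(6 + 3))² = (11 + 2*9/9)² = (11 + 2*9*(⅑))² = (11 + 2)² = 13² = 169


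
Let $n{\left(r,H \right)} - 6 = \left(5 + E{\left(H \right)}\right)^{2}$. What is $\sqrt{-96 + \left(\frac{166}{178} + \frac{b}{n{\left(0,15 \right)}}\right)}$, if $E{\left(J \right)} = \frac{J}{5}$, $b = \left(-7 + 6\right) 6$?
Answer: $\frac{i \sqrt{923292230}}{3115} \approx 9.7546 i$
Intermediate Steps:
$b = -6$ ($b = \left(-1\right) 6 = -6$)
$E{\left(J \right)} = \frac{J}{5}$ ($E{\left(J \right)} = J \frac{1}{5} = \frac{J}{5}$)
$n{\left(r,H \right)} = 6 + \left(5 + \frac{H}{5}\right)^{2}$
$\sqrt{-96 + \left(\frac{166}{178} + \frac{b}{n{\left(0,15 \right)}}\right)} = \sqrt{-96 + \left(\frac{166}{178} - \frac{6}{6 + \frac{\left(25 + 15\right)^{2}}{25}}\right)} = \sqrt{-96 + \left(166 \cdot \frac{1}{178} - \frac{6}{6 + \frac{40^{2}}{25}}\right)} = \sqrt{-96 + \left(\frac{83}{89} - \frac{6}{6 + \frac{1}{25} \cdot 1600}\right)} = \sqrt{-96 + \left(\frac{83}{89} - \frac{6}{6 + 64}\right)} = \sqrt{-96 + \left(\frac{83}{89} - \frac{6}{70}\right)} = \sqrt{-96 + \left(\frac{83}{89} - \frac{3}{35}\right)} = \sqrt{-96 + \frac{2638}{3115}} = \sqrt{- \frac{296402}{3115}} = \frac{i \sqrt{923292230}}{3115}$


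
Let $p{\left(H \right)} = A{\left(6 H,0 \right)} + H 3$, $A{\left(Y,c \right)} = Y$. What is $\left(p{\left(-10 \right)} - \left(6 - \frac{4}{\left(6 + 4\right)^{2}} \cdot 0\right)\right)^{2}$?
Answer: $9216$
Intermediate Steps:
$p{\left(H \right)} = 9 H$ ($p{\left(H \right)} = 6 H + H 3 = 6 H + 3 H = 9 H$)
$\left(p{\left(-10 \right)} - \left(6 - \frac{4}{\left(6 + 4\right)^{2}} \cdot 0\right)\right)^{2} = \left(9 \left(-10\right) - \left(6 - \frac{4}{\left(6 + 4\right)^{2}} \cdot 0\right)\right)^{2} = \left(-90 - \left(6 - \frac{4}{10^{2}} \cdot 0\right)\right)^{2} = \left(-90 - \left(6 - \frac{4}{100} \cdot 0\right)\right)^{2} = \left(-90 - \left(6 - 4 \cdot \frac{1}{100} \cdot 0\right)\right)^{2} = \left(-90 + \left(\frac{1}{25} \cdot 0 - 6\right)\right)^{2} = \left(-90 + \left(0 - 6\right)\right)^{2} = \left(-90 - 6\right)^{2} = \left(-96\right)^{2} = 9216$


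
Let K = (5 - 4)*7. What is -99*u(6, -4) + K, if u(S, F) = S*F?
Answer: 2383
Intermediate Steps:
u(S, F) = F*S
K = 7 (K = 1*7 = 7)
-99*u(6, -4) + K = -(-396)*6 + 7 = -99*(-24) + 7 = 2376 + 7 = 2383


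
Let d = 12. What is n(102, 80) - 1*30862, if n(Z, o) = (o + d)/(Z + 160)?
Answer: -4042876/131 ≈ -30862.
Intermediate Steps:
n(Z, o) = (12 + o)/(160 + Z) (n(Z, o) = (o + 12)/(Z + 160) = (12 + o)/(160 + Z))
n(102, 80) - 1*30862 = (12 + 80)/(160 + 102) - 1*30862 = 92/262 - 30862 = (1/262)*92 - 30862 = 46/131 - 30862 = -4042876/131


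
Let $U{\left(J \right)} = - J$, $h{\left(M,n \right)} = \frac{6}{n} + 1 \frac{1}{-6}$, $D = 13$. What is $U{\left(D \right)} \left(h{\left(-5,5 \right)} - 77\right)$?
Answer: $\frac{29627}{30} \approx 987.57$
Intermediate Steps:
$h{\left(M,n \right)} = - \frac{1}{6} + \frac{6}{n}$ ($h{\left(M,n \right)} = \frac{6}{n} + 1 \left(- \frac{1}{6}\right) = \frac{6}{n} - \frac{1}{6} = - \frac{1}{6} + \frac{6}{n}$)
$U{\left(D \right)} \left(h{\left(-5,5 \right)} - 77\right) = \left(-1\right) 13 \left(\frac{36 - 5}{6 \cdot 5} - 77\right) = - 13 \left(\frac{1}{6} \cdot \frac{1}{5} \left(36 - 5\right) - 77\right) = - 13 \left(\frac{1}{6} \cdot \frac{1}{5} \cdot 31 - 77\right) = - 13 \left(\frac{31}{30} - 77\right) = \left(-13\right) \left(- \frac{2279}{30}\right) = \frac{29627}{30}$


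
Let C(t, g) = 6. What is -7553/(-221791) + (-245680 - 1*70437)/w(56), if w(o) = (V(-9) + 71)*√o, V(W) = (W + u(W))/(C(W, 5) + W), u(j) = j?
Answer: 7553/221791 - 316117*√14/2156 ≈ -548.58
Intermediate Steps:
V(W) = 2*W/(6 + W) (V(W) = (W + W)/(6 + W) = (2*W)/(6 + W) = 2*W/(6 + W))
w(o) = 77*√o (w(o) = (2*(-9)/(6 - 9) + 71)*√o = (2*(-9)/(-3) + 71)*√o = (2*(-9)*(-⅓) + 71)*√o = (6 + 71)*√o = 77*√o)
-7553/(-221791) + (-245680 - 1*70437)/w(56) = -7553/(-221791) + (-245680 - 1*70437)/((77*√56)) = -7553*(-1/221791) + (-245680 - 70437)/((77*(2*√14))) = 7553/221791 - 316117*√14/2156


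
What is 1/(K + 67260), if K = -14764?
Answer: 1/52496 ≈ 1.9049e-5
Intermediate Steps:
1/(K + 67260) = 1/(-14764 + 67260) = 1/52496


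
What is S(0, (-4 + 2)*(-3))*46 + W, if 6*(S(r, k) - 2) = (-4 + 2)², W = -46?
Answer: 230/3 ≈ 76.667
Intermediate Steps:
S(r, k) = 8/3 (S(r, k) = 2 + (-4 + 2)²/6 = 2 + (⅙)*(-2)² = 2 + (⅙)*4 = 2 + ⅔ = 8/3)
S(0, (-4 + 2)*(-3))*46 + W = (8/3)*46 - 46 = 368/3 - 46 = 230/3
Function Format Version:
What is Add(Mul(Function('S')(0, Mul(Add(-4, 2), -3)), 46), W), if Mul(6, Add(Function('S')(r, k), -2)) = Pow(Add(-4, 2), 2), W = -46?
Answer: Rational(230, 3) ≈ 76.667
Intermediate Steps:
Function('S')(r, k) = Rational(8, 3) (Function('S')(r, k) = Add(2, Mul(Rational(1, 6), Pow(Add(-4, 2), 2))) = Add(2, Mul(Rational(1, 6), Pow(-2, 2))) = Add(2, Mul(Rational(1, 6), 4)) = Add(2, Rational(2, 3)) = Rational(8, 3))
Add(Mul(Function('S')(0, Mul(Add(-4, 2), -3)), 46), W) = Add(Mul(Rational(8, 3), 46), -46) = Add(Rational(368, 3), -46) = Rational(230, 3)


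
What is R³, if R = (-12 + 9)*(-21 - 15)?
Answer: 1259712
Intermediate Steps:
R = 108 (R = -3*(-36) = 108)
R³ = 108³ = 1259712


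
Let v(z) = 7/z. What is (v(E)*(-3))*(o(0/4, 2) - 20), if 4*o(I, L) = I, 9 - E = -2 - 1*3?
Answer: 30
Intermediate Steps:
E = 14 (E = 9 - (-2 - 1*3) = 9 - (-2 - 3) = 9 - 1*(-5) = 9 + 5 = 14)
o(I, L) = I/4
(v(E)*(-3))*(o(0/4, 2) - 20) = ((7/14)*(-3))*((0/4)/4 - 20) = ((7*(1/14))*(-3))*((0*(¼))/4 - 20) = ((½)*(-3))*((¼)*0 - 20) = -3*(0 - 20)/2 = -3/2*(-20) = 30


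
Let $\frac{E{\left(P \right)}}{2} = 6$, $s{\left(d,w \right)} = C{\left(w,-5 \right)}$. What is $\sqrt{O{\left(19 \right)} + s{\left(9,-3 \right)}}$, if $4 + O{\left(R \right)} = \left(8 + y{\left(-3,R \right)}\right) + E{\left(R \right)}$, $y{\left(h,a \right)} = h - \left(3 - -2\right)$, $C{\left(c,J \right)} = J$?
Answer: $\sqrt{3} \approx 1.732$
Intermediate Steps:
$s{\left(d,w \right)} = -5$
$E{\left(P \right)} = 12$ ($E{\left(P \right)} = 2 \cdot 6 = 12$)
$y{\left(h,a \right)} = -5 + h$ ($y{\left(h,a \right)} = h - \left(3 + 2\right) = h - 5 = -5 + h$)
$O{\left(R \right)} = 8$ ($O{\left(R \right)} = -4 + \left(\left(8 - 8\right) + 12\right) = -4 + \left(0 + 12\right) = -4 + 12 = 8$)
$\sqrt{O{\left(19 \right)} + s{\left(9,-3 \right)}} = \sqrt{8 - 5} = \sqrt{3}$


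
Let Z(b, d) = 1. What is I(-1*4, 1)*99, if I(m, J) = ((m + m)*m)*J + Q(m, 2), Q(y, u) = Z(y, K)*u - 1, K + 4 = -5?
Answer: 3267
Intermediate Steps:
K = -9 (K = -4 - 5 = -9)
Q(y, u) = -1 + u (Q(y, u) = 1*u - 1 = u - 1 = -1 + u)
I(m, J) = 1 + 2*J*m² (I(m, J) = ((m + m)*m)*J + (-1 + 2) = ((2*m)*m)*J + 1 = (2*m²)*J + 1 = 2*J*m² + 1 = 1 + 2*J*m²)
I(-1*4, 1)*99 = (1 + 2*1*(-1*4)²)*99 = (1 + 2*1*(-4)²)*99 = (1 + 2*1*16)*99 = (1 + 32)*99 = 33*99 = 3267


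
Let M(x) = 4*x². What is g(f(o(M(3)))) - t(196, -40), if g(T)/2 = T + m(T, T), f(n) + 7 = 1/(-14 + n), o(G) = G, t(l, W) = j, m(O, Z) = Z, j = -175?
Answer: 1619/11 ≈ 147.18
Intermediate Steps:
t(l, W) = -175
f(n) = -7 + 1/(-14 + n)
g(T) = 4*T (g(T) = 2*(T + T) = 2*(2*T) = 4*T)
g(f(o(M(3)))) - t(196, -40) = 4*((99 - 28*3²)/(-14 + 4*3²)) - 1*(-175) = 4*((99 - 28*9)/(-14 + 4*9)) + 175 = 4*((99 - 7*36)/(-14 + 36)) + 175 = 4*((99 - 252)/22) + 175 = 4*((1/22)*(-153)) + 175 = 4*(-153/22) + 175 = -306/11 + 175 = 1619/11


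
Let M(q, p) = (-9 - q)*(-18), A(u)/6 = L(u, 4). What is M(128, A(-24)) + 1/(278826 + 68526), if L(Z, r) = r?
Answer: 856570033/347352 ≈ 2466.0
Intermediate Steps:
A(u) = 24 (A(u) = 6*4 = 24)
M(q, p) = 162 + 18*q
M(128, A(-24)) + 1/(278826 + 68526) = (162 + 18*128) + 1/(278826 + 68526) = (162 + 2304) + 1/347352 = 2466 + 1/347352 = 856570033/347352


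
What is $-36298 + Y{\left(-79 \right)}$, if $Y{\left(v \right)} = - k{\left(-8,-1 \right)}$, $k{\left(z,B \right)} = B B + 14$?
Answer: $-36313$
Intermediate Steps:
$k{\left(z,B \right)} = 14 + B^{2}$ ($k{\left(z,B \right)} = B^{2} + 14 = 14 + B^{2}$)
$Y{\left(v \right)} = -15$ ($Y{\left(v \right)} = - (14 + \left(-1\right)^{2}) = - (14 + 1) = \left(-1\right) 15 = -15$)
$-36298 + Y{\left(-79 \right)} = -36298 - 15 = -36313$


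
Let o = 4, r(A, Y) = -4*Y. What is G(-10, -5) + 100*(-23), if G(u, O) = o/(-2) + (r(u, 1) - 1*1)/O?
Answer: -2301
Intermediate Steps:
G(u, O) = -2 - 5/O (G(u, O) = 4/(-2) + (-4*1 - 1*1)/O = 4*(-1/2) + (-4 - 1)/O = -2 - 5/O)
G(-10, -5) + 100*(-23) = (-2 - 5/(-5)) + 100*(-23) = (-2 - 5*(-1/5)) - 2300 = (-2 + 1) - 2300 = -1 - 2300 = -2301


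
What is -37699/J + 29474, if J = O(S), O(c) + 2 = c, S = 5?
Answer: 50723/3 ≈ 16908.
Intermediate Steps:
O(c) = -2 + c
J = 3 (J = -2 + 5 = 3)
-37699/J + 29474 = -37699/3 + 29474 = 50723/3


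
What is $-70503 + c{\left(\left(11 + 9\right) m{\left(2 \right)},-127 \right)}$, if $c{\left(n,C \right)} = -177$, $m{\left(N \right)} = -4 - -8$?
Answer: $-70680$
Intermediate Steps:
$m{\left(N \right)} = 4$ ($m{\left(N \right)} = -4 + 8 = 4$)
$-70503 + c{\left(\left(11 + 9\right) m{\left(2 \right)},-127 \right)} = -70503 - 177 = -70680$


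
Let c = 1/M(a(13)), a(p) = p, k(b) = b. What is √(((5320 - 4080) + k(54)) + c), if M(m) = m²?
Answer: 7*√4463/13 ≈ 35.972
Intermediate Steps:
c = 1/169 (c = 1/(13²) = 1/169 ≈ 0.0059172)
√(((5320 - 4080) + k(54)) + c) = √(((5320 - 4080) + 54) + 1/169) = √((1240 + 54) + 1/169) = √(1294 + 1/169) = √(218687/169) = 7*√4463/13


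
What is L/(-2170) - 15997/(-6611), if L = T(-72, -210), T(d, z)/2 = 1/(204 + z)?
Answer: 104147081/43037610 ≈ 2.4199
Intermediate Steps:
T(d, z) = 2/(204 + z)
L = -⅓ (L = 2/(204 - 210) = 2/(-6) = 2*(-⅙) = -⅓ ≈ -0.33333)
L/(-2170) - 15997/(-6611) = -⅓/(-2170) - 15997/(-6611) = -⅓*(-1/2170) - 15997*(-1/6611) = 1/6510 + 15997/6611 = 104147081/43037610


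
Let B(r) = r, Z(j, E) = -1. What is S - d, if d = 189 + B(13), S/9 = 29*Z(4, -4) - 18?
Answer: -625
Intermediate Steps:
S = -423 (S = 9*(29*(-1) - 18) = 9*(-29 - 18) = 9*(-47) = -423)
d = 202 (d = 189 + 13 = 202)
S - d = -423 - 1*202 = -423 - 202 = -625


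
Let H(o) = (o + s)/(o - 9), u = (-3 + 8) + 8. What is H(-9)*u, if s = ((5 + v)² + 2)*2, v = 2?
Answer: -403/6 ≈ -67.167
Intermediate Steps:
u = 13 (u = 5 + 8 = 13)
s = 102 (s = ((5 + 2)² + 2)*2 = (7² + 2)*2 = (49 + 2)*2 = 51*2 = 102)
H(o) = (102 + o)/(-9 + o) (H(o) = (o + 102)/(o - 9) = (102 + o)/(-9 + o))
H(-9)*u = ((102 - 9)/(-9 - 9))*13 = (93/(-18))*13 = -1/18*93*13 = -31/6*13 = -403/6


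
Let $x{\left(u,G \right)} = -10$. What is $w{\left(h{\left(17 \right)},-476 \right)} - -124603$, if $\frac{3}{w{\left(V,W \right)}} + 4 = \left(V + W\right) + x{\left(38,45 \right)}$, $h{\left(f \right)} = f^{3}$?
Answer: $\frac{551119072}{4423} \approx 1.246 \cdot 10^{5}$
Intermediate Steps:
$w{\left(V,W \right)} = \frac{3}{-14 + V + W}$ ($w{\left(V,W \right)} = \frac{3}{-4 - \left(10 - V - W\right)} = \frac{3}{-4 + \left(-10 + V + W\right)} = \frac{3}{-14 + V + W}$)
$w{\left(h{\left(17 \right)},-476 \right)} - -124603 = \frac{3}{-14 + 17^{3} - 476} - -124603 = \frac{3}{-14 + 4913 - 476} + 124603 = \frac{3}{4423} + 124603 = \frac{551119072}{4423}$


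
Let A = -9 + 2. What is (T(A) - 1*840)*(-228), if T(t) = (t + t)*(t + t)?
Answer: 146832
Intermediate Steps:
A = -7
T(t) = 4*t² (T(t) = (2*t)*(2*t) = 4*t²)
(T(A) - 1*840)*(-228) = (4*(-7)² - 1*840)*(-228) = (4*49 - 840)*(-228) = (196 - 840)*(-228) = -644*(-228) = 146832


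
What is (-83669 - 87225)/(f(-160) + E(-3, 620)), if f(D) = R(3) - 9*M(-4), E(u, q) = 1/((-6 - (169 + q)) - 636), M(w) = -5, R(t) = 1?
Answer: -244549314/65825 ≈ -3715.1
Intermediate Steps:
E(u, q) = 1/(-811 - q) (E(u, q) = 1/((-6 + (-169 - q)) - 636) = 1/((-175 - q) - 636) = 1/(-811 - q))
f(D) = 46 (f(D) = 1 - 9*(-5) = 1 + 45 = 46)
(-83669 - 87225)/(f(-160) + E(-3, 620)) = (-83669 - 87225)/(46 - 1/(811 + 620)) = -170894/(46 - 1/1431) = -170894/65825/1431 = -170894*1431/65825 = -244549314/65825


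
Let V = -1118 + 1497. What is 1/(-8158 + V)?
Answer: -1/7779 ≈ -0.00012855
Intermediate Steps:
V = 379
1/(-8158 + V) = 1/(-8158 + 379) = 1/(-7779) = -1/7779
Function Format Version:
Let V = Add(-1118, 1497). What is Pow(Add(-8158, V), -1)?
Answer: Rational(-1, 7779) ≈ -0.00012855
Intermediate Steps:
V = 379
Pow(Add(-8158, V), -1) = Pow(Add(-8158, 379), -1) = Pow(-7779, -1) = Rational(-1, 7779)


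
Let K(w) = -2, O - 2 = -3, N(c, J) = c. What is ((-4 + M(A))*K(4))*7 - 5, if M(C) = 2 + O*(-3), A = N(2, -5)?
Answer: -19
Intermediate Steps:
O = -1 (O = 2 - 3 = -1)
A = 2
M(C) = 5 (M(C) = 2 - 1*(-3) = 2 + 3 = 5)
((-4 + M(A))*K(4))*7 - 5 = ((-4 + 5)*(-2))*7 - 5 = (1*(-2))*7 - 5 = -2*7 - 5 = -14 - 5 = -19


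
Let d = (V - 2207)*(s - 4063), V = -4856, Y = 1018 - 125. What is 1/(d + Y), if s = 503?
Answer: 1/25145173 ≈ 3.9769e-8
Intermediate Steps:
Y = 893
d = 25144280 (d = (-4856 - 2207)*(503 - 4063) = -7063*(-3560) = 25144280)
1/(d + Y) = 1/(25144280 + 893) = 1/25145173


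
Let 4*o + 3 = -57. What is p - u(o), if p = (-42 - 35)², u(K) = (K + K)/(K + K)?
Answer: 5928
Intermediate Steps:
o = -15 (o = -¾ + (¼)*(-57) = -¾ - 57/4 = -15)
u(K) = 1 (u(K) = (2*K)/((2*K)) = (2*K)*(1/(2*K)) = 1)
p = 5929 (p = (-77)² = 5929)
p - u(o) = 5929 - 1*1 = 5929 - 1 = 5928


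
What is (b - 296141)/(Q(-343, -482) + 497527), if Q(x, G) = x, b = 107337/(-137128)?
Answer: -40609330385/68177847552 ≈ -0.59564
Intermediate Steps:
b = -107337/137128 (b = 107337*(-1/137128) = -107337/137128 ≈ -0.78275)
(b - 296141)/(Q(-343, -482) + 497527) = (-107337/137128 - 296141)/(-343 + 497527) = -40609330385/137128/497184 = -40609330385/137128*1/497184 = -40609330385/68177847552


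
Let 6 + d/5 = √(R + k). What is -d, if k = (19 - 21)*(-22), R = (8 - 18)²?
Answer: -30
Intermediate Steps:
R = 100 (R = (-10)² = 100)
k = 44 (k = -2*(-22) = 44)
d = 30 (d = -30 + 5*√(100 + 44) = -30 + 5*√144 = -30 + 5*12 = -30 + 60 = 30)
-d = -1*30 = -30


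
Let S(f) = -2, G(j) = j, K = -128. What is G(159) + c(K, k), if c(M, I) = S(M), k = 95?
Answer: 157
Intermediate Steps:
c(M, I) = -2
G(159) + c(K, k) = 159 - 2 = 157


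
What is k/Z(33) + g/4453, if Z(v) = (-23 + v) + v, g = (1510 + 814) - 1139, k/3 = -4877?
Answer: -65100888/191479 ≈ -339.99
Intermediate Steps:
k = -14631 (k = 3*(-4877) = -14631)
g = 1185 (g = 2324 - 1139 = 1185)
Z(v) = -23 + 2*v
k/Z(33) + g/4453 = -14631/(-23 + 2*33) + 1185/4453 = -14631/(-23 + 66) + 1185*(1/4453) = -14631/43 + 1185/4453 = -65100888/191479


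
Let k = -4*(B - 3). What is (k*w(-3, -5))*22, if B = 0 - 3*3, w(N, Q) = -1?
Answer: -1056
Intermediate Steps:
B = -9 (B = 0 - 9 = -9)
k = 48 (k = -4*(-9 - 3) = -4*(-12) = 48)
(k*w(-3, -5))*22 = (48*(-1))*22 = -48*22 = -1056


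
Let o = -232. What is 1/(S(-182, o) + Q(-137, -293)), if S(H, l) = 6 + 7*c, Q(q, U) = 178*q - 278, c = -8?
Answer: -1/24714 ≈ -4.0463e-5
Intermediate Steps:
Q(q, U) = -278 + 178*q
S(H, l) = -50 (S(H, l) = 6 + 7*(-8) = 6 - 56 = -50)
1/(S(-182, o) + Q(-137, -293)) = 1/(-50 + (-278 + 178*(-137))) = 1/(-50 + (-278 - 24386)) = 1/(-50 - 24664) = 1/(-24714) = -1/24714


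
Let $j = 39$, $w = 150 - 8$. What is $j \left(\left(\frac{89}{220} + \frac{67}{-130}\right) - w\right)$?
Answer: $- \frac{1219311}{220} \approx -5542.3$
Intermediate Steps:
$w = 142$ ($w = 150 - 8 = 142$)
$j \left(\left(\frac{89}{220} + \frac{67}{-130}\right) - w\right) = 39 \left(\left(\frac{89}{220} + \frac{67}{-130}\right) - 142\right) = 39 \left(\left(89 \cdot \frac{1}{220} + 67 \left(- \frac{1}{130}\right)\right) - 142\right) = 39 \left(\left(\frac{89}{220} - \frac{67}{130}\right) - 142\right) = 39 \left(- \frac{317}{2860} - 142\right) = 39 \left(- \frac{406437}{2860}\right) = - \frac{1219311}{220}$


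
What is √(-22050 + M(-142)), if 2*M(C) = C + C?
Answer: 4*I*√1387 ≈ 148.97*I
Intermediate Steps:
M(C) = C (M(C) = (C + C)/2 = (2*C)/2 = C)
√(-22050 + M(-142)) = √(-22050 - 142) = √(-22192) = 4*I*√1387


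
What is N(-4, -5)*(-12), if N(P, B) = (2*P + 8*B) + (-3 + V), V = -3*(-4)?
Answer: 468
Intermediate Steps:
V = 12
N(P, B) = 9 + 2*P + 8*B (N(P, B) = (2*P + 8*B) + (-3 + 12) = (2*P + 8*B) + 9 = 9 + 2*P + 8*B)
N(-4, -5)*(-12) = (9 + 2*(-4) + 8*(-5))*(-12) = (9 - 8 - 40)*(-12) = -39*(-12) = 468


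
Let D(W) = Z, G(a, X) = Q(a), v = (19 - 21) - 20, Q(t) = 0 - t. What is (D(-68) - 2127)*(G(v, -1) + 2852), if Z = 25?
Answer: -6041148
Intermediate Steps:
Q(t) = -t
v = -22 (v = -2 - 20 = -22)
G(a, X) = -a
D(W) = 25
(D(-68) - 2127)*(G(v, -1) + 2852) = (25 - 2127)*(-1*(-22) + 2852) = -2102*(22 + 2852) = -2102*2874 = -6041148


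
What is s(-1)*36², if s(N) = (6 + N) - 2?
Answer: 3888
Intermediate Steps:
s(N) = 4 + N
s(-1)*36² = (4 - 1)*36² = 3*1296 = 3888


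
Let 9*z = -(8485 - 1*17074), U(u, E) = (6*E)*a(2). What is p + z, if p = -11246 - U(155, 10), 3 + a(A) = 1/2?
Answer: -30425/3 ≈ -10142.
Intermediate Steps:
a(A) = -5/2 (a(A) = -3 + 1/2 = -3 + ½ = -5/2)
U(u, E) = -15*E (U(u, E) = (6*E)*(-5/2) = -15*E)
z = 2863/3 (z = (-(8485 - 1*17074))/9 = (-(8485 - 17074))/9 = (-1*(-8589))/9 = (⅑)*8589 = 2863/3 ≈ 954.33)
p = -11096 (p = -11246 - (-15)*10 = -11246 - 1*(-150) = -11246 + 150 = -11096)
p + z = -11096 + 2863/3 = -30425/3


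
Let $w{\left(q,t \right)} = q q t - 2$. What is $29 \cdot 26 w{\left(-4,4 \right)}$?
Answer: $46748$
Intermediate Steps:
$w{\left(q,t \right)} = -2 + t q^{2}$ ($w{\left(q,t \right)} = q^{2} t - 2 = t q^{2} - 2 = -2 + t q^{2}$)
$29 \cdot 26 w{\left(-4,4 \right)} = 29 \cdot 26 \left(-2 + 4 \left(-4\right)^{2}\right) = 754 \left(-2 + 4 \cdot 16\right) = 754 \left(-2 + 64\right) = 754 \cdot 62 = 46748$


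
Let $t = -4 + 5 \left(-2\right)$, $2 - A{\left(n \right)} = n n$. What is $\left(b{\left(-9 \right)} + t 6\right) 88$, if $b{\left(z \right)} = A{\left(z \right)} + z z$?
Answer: $-7216$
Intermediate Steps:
$A{\left(n \right)} = 2 - n^{2}$ ($A{\left(n \right)} = 2 - n n = 2 - n^{2}$)
$t = -14$ ($t = -4 - 10 = -14$)
$b{\left(z \right)} = 2$ ($b{\left(z \right)} = \left(2 - z^{2}\right) + z z = \left(2 - z^{2}\right) + z^{2} = 2$)
$\left(b{\left(-9 \right)} + t 6\right) 88 = \left(2 - 84\right) 88 = \left(-82\right) 88 = -7216$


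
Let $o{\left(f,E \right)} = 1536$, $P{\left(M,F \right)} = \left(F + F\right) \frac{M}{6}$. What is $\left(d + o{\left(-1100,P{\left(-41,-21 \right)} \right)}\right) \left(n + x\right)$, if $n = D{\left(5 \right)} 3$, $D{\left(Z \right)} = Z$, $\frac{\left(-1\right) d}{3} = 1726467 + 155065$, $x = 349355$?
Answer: $-1971515872200$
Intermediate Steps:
$P{\left(M,F \right)} = \frac{F M}{3}$ ($P{\left(M,F \right)} = 2 F M \frac{1}{6} = 2 F \frac{M}{6} = \frac{F M}{3}$)
$d = -5644596$ ($d = - 3 \left(1726467 + 155065\right) = \left(-3\right) 1881532 = -5644596$)
$n = 15$ ($n = 5 \cdot 3 = 15$)
$\left(d + o{\left(-1100,P{\left(-41,-21 \right)} \right)}\right) \left(n + x\right) = \left(-5644596 + 1536\right) \left(15 + 349355\right) = \left(-5643060\right) 349370 = -1971515872200$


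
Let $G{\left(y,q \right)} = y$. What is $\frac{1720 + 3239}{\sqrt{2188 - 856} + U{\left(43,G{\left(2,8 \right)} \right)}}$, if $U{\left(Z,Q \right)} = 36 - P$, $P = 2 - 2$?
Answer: $-4959 + \frac{1653 \sqrt{37}}{2} \approx 68.403$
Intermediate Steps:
$P = 0$
$U{\left(Z,Q \right)} = 36$ ($U{\left(Z,Q \right)} = 36 - 0 = 36 + 0 = 36$)
$\frac{1720 + 3239}{\sqrt{2188 - 856} + U{\left(43,G{\left(2,8 \right)} \right)}} = \frac{1720 + 3239}{\sqrt{2188 - 856} + 36} = \frac{4959}{\sqrt{1332} + 36} = \frac{4959}{6 \sqrt{37} + 36} = \frac{4959}{36 + 6 \sqrt{37}}$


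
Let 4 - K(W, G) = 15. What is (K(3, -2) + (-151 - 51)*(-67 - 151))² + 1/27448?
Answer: 53199730755001/27448 ≈ 1.9382e+9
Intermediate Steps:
K(W, G) = -11 (K(W, G) = 4 - 1*15 = 4 - 15 = -11)
(K(3, -2) + (-151 - 51)*(-67 - 151))² + 1/27448 = (-11 + (-151 - 51)*(-67 - 151))² + 1/27448 = (-11 - 202*(-218))² + 1/27448 = (-11 + 44036)² + 1/27448 = 44025² + 1/27448 = 1938200625 + 1/27448 = 53199730755001/27448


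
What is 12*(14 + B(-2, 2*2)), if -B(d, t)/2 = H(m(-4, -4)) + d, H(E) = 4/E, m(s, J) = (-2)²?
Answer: 192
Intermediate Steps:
m(s, J) = 4
B(d, t) = -2 - 2*d (B(d, t) = -2*(4/4 + d) = -2*(4*(¼) + d) = -2*(1 + d) = -2 - 2*d)
12*(14 + B(-2, 2*2)) = 12*(14 + (-2 - 2*(-2))) = 12*(14 + (-2 + 4)) = 12*(14 + 2) = 12*16 = 192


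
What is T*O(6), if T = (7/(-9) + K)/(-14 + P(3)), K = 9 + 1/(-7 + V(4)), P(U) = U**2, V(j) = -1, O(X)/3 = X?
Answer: -583/20 ≈ -29.150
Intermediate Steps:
O(X) = 3*X
K = 71/8 (K = 9 + 1/(-7 - 1) = 9 + 1/(-8) = 9 - 1/8 = 71/8 ≈ 8.8750)
T = -583/360 (T = (7/(-9) + 71/8)/(-14 + 3**2) = (7*(-1/9) + 71/8)/(-14 + 9) = (-7/9 + 71/8)/(-5) = (583/72)*(-1/5) = -583/360 ≈ -1.6194)
T*O(6) = -583*6/120 = -583/360*18 = -583/20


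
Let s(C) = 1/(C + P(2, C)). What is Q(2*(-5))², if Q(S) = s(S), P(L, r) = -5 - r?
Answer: 1/25 ≈ 0.040000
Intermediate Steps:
s(C) = -⅕ (s(C) = 1/(C + (-5 - C)) = 1/(-5) = -⅕)
Q(S) = -⅕
Q(2*(-5))² = (-⅕)² = 1/25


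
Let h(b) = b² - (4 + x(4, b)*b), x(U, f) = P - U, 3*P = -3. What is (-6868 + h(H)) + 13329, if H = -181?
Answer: 38313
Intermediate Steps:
P = -1 (P = (⅓)*(-3) = -1)
x(U, f) = -1 - U
h(b) = -4 + b² + 5*b (h(b) = b² - (4 + (-1 - 1*4)*b) = b² - (4 + (-1 - 4)*b) = b² - (4 - 5*b) = b² + (-4 + 5*b) = -4 + b² + 5*b)
(-6868 + h(H)) + 13329 = (-6868 + (-4 + (-181)² + 5*(-181))) + 13329 = (-6868 + (-4 + 32761 - 905)) + 13329 = (-6868 + 31852) + 13329 = 24984 + 13329 = 38313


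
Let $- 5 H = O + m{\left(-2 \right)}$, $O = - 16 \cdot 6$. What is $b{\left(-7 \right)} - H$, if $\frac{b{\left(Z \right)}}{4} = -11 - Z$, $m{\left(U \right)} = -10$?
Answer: $- \frac{186}{5} \approx -37.2$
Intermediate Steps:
$O = -96$ ($O = \left(-1\right) 96 = -96$)
$H = \frac{106}{5}$ ($H = - \frac{-96 - 10}{5} = \left(- \frac{1}{5}\right) \left(-106\right) = \frac{106}{5} \approx 21.2$)
$b{\left(Z \right)} = -44 - 4 Z$ ($b{\left(Z \right)} = 4 \left(-11 - Z\right) = -44 - 4 Z$)
$b{\left(-7 \right)} - H = \left(-44 - -28\right) - \frac{106}{5} = \left(-44 + 28\right) - \frac{106}{5} = -16 - \frac{106}{5} = - \frac{186}{5}$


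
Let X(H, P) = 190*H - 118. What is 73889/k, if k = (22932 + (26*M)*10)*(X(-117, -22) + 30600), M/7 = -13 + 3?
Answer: 73889/39048464 ≈ 0.0018922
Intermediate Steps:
M = -70 (M = 7*(-13 + 3) = 7*(-10) = -70)
X(H, P) = -118 + 190*H
k = 39048464 (k = (22932 + (26*(-70))*10)*((-118 + 190*(-117)) + 30600) = (22932 - 1820*10)*((-118 - 22230) + 30600) = (22932 - 18200)*(-22348 + 30600) = 4732*8252 = 39048464)
73889/k = 73889/39048464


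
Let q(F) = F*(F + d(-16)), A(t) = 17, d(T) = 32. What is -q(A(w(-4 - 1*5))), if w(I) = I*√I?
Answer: -833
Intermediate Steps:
w(I) = I^(3/2)
q(F) = F*(32 + F) (q(F) = F*(F + 32) = F*(32 + F))
-q(A(w(-4 - 1*5))) = -17*(32 + 17) = -17*49 = -1*833 = -833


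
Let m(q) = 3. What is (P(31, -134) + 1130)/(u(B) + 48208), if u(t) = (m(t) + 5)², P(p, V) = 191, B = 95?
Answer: 1321/48272 ≈ 0.027366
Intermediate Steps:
u(t) = 64 (u(t) = (3 + 5)² = 8² = 64)
(P(31, -134) + 1130)/(u(B) + 48208) = (191 + 1130)/(64 + 48208) = 1321/48272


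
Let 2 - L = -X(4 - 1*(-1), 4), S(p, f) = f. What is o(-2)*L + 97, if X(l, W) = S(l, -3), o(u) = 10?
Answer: 87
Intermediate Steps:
X(l, W) = -3
L = -1 (L = 2 - (-1)*(-3) = 2 - 1*3 = 2 - 3 = -1)
o(-2)*L + 97 = 10*(-1) + 97 = -10 + 97 = 87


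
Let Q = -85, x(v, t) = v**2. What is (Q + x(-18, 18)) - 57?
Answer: 182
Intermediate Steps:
(Q + x(-18, 18)) - 57 = (-85 + (-18)**2) - 57 = (-85 + 324) - 57 = 239 - 57 = 182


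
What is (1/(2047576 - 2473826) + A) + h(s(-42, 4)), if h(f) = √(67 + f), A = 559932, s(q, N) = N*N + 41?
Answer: 238671014999/426250 + 2*√31 ≈ 5.5994e+5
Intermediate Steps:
s(q, N) = 41 + N² (s(q, N) = N² + 41 = 41 + N²)
(1/(2047576 - 2473826) + A) + h(s(-42, 4)) = (1/(2047576 - 2473826) + 559932) + √(67 + (41 + 4²)) = (1/(-426250) + 559932) + √(67 + (41 + 16)) = (-1/426250 + 559932) + √(67 + 57) = 238671014999/426250 + √124 = 238671014999/426250 + 2*√31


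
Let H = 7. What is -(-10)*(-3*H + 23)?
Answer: 20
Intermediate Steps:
-(-10)*(-3*H + 23) = -(-10)*(-3*7 + 23) = -(-10)*(-21 + 23) = -(-10)*2 = -1*(-20) = 20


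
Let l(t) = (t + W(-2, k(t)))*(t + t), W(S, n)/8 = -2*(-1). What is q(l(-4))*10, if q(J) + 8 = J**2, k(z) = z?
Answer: 92080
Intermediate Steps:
W(S, n) = 16 (W(S, n) = 8*(-2*(-1)) = 8*2 = 16)
l(t) = 2*t*(16 + t) (l(t) = (t + 16)*(t + t) = (16 + t)*(2*t) = 2*t*(16 + t))
q(J) = -8 + J**2
q(l(-4))*10 = (-8 + (2*(-4)*(16 - 4))**2)*10 = (-8 + (2*(-4)*12)**2)*10 = (-8 + (-96)**2)*10 = (-8 + 9216)*10 = 9208*10 = 92080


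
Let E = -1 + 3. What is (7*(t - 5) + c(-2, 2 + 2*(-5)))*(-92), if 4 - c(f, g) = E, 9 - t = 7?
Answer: 1748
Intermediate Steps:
t = 2 (t = 9 - 1*7 = 9 - 7 = 2)
E = 2
c(f, g) = 2 (c(f, g) = 4 - 1*2 = 4 - 2 = 2)
(7*(t - 5) + c(-2, 2 + 2*(-5)))*(-92) = (7*(2 - 5) + 2)*(-92) = (7*(-3) + 2)*(-92) = (-21 + 2)*(-92) = -19*(-92) = 1748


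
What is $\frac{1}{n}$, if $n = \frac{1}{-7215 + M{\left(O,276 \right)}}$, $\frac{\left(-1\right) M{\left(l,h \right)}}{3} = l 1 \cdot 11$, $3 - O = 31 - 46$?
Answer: $-7809$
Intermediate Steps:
$O = 18$ ($O = 3 - \left(31 - 46\right) = 3 - -15 = 3 + 15 = 18$)
$M{\left(l,h \right)} = - 33 l$ ($M{\left(l,h \right)} = - 3 l 1 \cdot 11 = - 3 l 11 = - 3 \cdot 11 l = - 33 l$)
$n = - \frac{1}{7809}$ ($n = \frac{1}{-7215 - 594} = \frac{1}{-7809} = - \frac{1}{7809} \approx -0.00012806$)
$\frac{1}{n} = \frac{1}{- \frac{1}{7809}} = -7809$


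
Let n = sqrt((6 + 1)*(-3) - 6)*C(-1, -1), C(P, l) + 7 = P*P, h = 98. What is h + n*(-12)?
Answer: 98 + 216*I*sqrt(3) ≈ 98.0 + 374.12*I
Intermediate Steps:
C(P, l) = -7 + P**2 (C(P, l) = -7 + P*P = -7 + P**2)
n = -18*I*sqrt(3) (n = sqrt((6 + 1)*(-3) - 6)*(-7 + (-1)**2) = sqrt(7*(-3) - 6)*(-7 + 1) = sqrt(-21 - 6)*(-6) = sqrt(-27)*(-6) = (3*I*sqrt(3))*(-6) = -18*I*sqrt(3) ≈ -31.177*I)
h + n*(-12) = 98 - 18*I*sqrt(3)*(-12) = 98 + 216*I*sqrt(3)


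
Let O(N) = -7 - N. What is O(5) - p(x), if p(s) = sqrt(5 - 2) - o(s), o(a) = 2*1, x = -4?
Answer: -10 - sqrt(3) ≈ -11.732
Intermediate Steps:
o(a) = 2
p(s) = -2 + sqrt(3) (p(s) = sqrt(5 - 2) - 1*2 = sqrt(3) - 2 = -2 + sqrt(3))
O(5) - p(x) = (-7 - 1*5) - (-2 + sqrt(3)) = (-7 - 5) + (2 - sqrt(3)) = -12 + (2 - sqrt(3)) = -10 - sqrt(3)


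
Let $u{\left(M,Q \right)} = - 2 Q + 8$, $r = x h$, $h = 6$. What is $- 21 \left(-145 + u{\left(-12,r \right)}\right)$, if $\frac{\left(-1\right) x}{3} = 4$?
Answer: $-147$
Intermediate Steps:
$x = -12$ ($x = \left(-3\right) 4 = -12$)
$r = -72$ ($r = \left(-12\right) 6 = -72$)
$u{\left(M,Q \right)} = 8 - 2 Q$
$- 21 \left(-145 + u{\left(-12,r \right)}\right) = - 21 \left(-145 + \left(8 - -144\right)\right) = - 21 \left(-145 + \left(8 + 144\right)\right) = - 21 \left(-145 + 152\right) = \left(-21\right) 7 = -147$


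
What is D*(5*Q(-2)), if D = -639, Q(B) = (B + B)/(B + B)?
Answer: -3195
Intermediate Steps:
Q(B) = 1 (Q(B) = (2*B)/((2*B)) = (2*B)*(1/(2*B)) = 1)
D*(5*Q(-2)) = -3195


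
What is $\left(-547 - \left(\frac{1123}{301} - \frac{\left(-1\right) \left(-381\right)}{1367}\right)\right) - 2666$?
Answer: $- \frac{1323463931}{411467} \approx -3216.5$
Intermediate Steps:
$\left(-547 - \left(\frac{1123}{301} - \frac{\left(-1\right) \left(-381\right)}{1367}\right)\right) - 2666 = \left(-547 + \left(\left(-1123\right) \frac{1}{301} + 381 \cdot \frac{1}{1367}\right)\right) - 2666 = \left(-547 + \left(- \frac{1123}{301} + \frac{381}{1367}\right)\right) - 2666 = \left(-547 - \frac{1420460}{411467}\right) - 2666 = - \frac{226492909}{411467} - 2666 = - \frac{1323463931}{411467}$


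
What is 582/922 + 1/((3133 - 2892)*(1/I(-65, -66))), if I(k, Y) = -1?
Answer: 69670/111101 ≈ 0.62709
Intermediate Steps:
582/922 + 1/((3133 - 2892)*(1/I(-65, -66))) = 582/922 + 1/((3133 - 2892)*(1/(-1))) = 582*(1/922) + 1/(241*(-1)) = 291/461 + (1/241)*(-1) = 291/461 - 1/241 = 69670/111101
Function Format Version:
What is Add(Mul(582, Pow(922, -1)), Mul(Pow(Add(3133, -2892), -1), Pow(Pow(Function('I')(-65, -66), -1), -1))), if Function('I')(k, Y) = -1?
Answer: Rational(69670, 111101) ≈ 0.62709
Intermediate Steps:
Add(Mul(582, Pow(922, -1)), Mul(Pow(Add(3133, -2892), -1), Pow(Pow(Function('I')(-65, -66), -1), -1))) = Add(Mul(582, Pow(922, -1)), Mul(Pow(Add(3133, -2892), -1), Pow(Pow(-1, -1), -1))) = Add(Mul(582, Rational(1, 922)), Mul(Pow(241, -1), Pow(-1, -1))) = Add(Rational(291, 461), Mul(Rational(1, 241), -1)) = Add(Rational(291, 461), Rational(-1, 241)) = Rational(69670, 111101)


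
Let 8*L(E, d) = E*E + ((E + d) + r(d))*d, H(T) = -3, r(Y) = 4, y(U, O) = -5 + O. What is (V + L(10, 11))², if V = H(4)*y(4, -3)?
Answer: 321489/64 ≈ 5023.3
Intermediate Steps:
L(E, d) = E²/8 + d*(4 + E + d)/8 (L(E, d) = (E*E + ((E + d) + 4)*d)/8 = (E² + (4 + E + d)*d)/8 = (E² + d*(4 + E + d))/8 = E²/8 + d*(4 + E + d)/8)
V = 24 (V = -3*(-5 - 3) = -3*(-8) = 24)
(V + L(10, 11))² = (24 + ((½)*11 + (⅛)*10² + (⅛)*11² + (⅛)*10*11))² = (24 + (11/2 + (⅛)*100 + (⅛)*121 + 55/4))² = (24 + (11/2 + 25/2 + 121/8 + 55/4))² = (24 + 375/8)² = (567/8)² = 321489/64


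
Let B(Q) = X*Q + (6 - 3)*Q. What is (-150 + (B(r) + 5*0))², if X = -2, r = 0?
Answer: 22500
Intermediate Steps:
B(Q) = Q (B(Q) = -2*Q + (6 - 3)*Q = -2*Q + 3*Q = Q)
(-150 + (B(r) + 5*0))² = (-150 + (0 + 5*0))² = (-150 + (0 + 0))² = (-150 + 0)² = (-150)² = 22500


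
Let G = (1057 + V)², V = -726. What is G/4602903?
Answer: 109561/4602903 ≈ 0.023803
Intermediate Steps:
G = 109561 (G = (1057 - 726)² = 331² = 109561)
G/4602903 = 109561/4602903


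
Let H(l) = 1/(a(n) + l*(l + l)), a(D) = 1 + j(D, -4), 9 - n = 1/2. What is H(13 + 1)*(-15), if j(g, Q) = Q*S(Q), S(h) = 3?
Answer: -5/127 ≈ -0.039370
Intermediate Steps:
n = 17/2 (n = 9 - 1/2 = 9 - 1*½ = 9 - ½ = 17/2 ≈ 8.5000)
j(g, Q) = 3*Q (j(g, Q) = Q*3 = 3*Q)
a(D) = -11 (a(D) = 1 + 3*(-4) = 1 - 12 = -11)
H(l) = 1/(-11 + 2*l²) (H(l) = 1/(-11 + l*(l + l)) = 1/(-11 + l*(2*l)) = 1/(-11 + 2*l²))
H(13 + 1)*(-15) = -15/(-11 + 2*(13 + 1)²) = -15/(-11 + 2*14²) = -15/(-11 + 2*196) = -15/(-11 + 392) = -15/381 = (1/381)*(-15) = -5/127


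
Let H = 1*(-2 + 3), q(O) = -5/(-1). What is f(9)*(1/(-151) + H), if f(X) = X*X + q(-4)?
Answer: 12900/151 ≈ 85.430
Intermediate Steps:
q(O) = 5 (q(O) = -5*(-1) = 5)
H = 1 (H = 1*1 = 1)
f(X) = 5 + X² (f(X) = X*X + 5 = X² + 5 = 5 + X²)
f(9)*(1/(-151) + H) = (5 + 9²)*(1/(-151) + 1) = (5 + 81)*(-1/151 + 1) = 86*(150/151) = 12900/151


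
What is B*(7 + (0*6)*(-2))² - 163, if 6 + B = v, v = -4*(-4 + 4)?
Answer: -457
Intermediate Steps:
v = 0 (v = -4*0 = 0)
B = -6 (B = -6 + 0 = -6)
B*(7 + (0*6)*(-2))² - 163 = -6*(7 + (0*6)*(-2))² - 163 = -6*(7 + 0*(-2))² - 163 = -6*(7 + 0)² - 163 = -6*7² - 163 = -6*49 - 163 = -294 - 163 = -457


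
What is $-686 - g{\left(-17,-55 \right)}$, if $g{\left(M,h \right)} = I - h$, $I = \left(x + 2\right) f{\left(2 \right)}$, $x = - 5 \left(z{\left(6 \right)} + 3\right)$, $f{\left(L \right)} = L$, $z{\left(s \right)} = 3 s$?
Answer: $-535$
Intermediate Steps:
$x = -105$ ($x = - 5 \left(3 \cdot 6 + 3\right) = - 5 \left(18 + 3\right) = \left(-5\right) 21 = -105$)
$I = -206$ ($I = \left(-105 + 2\right) 2 = \left(-103\right) 2 = -206$)
$g{\left(M,h \right)} = -206 - h$
$-686 - g{\left(-17,-55 \right)} = -686 - \left(-206 - -55\right) = -686 - \left(-206 + 55\right) = -686 - -151 = -686 + 151 = -535$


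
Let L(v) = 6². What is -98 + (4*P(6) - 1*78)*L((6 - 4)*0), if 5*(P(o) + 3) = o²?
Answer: -11506/5 ≈ -2301.2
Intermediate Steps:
P(o) = -3 + o²/5
L(v) = 36
-98 + (4*P(6) - 1*78)*L((6 - 4)*0) = -98 + (4*(-3 + (⅕)*6²) - 1*78)*36 = -98 + (4*(-3 + (⅕)*36) - 78)*36 = -98 + (4*(-3 + 36/5) - 78)*36 = -98 + (4*(21/5) - 78)*36 = -98 + (84/5 - 78)*36 = -98 - 306/5*36 = -98 - 11016/5 = -11506/5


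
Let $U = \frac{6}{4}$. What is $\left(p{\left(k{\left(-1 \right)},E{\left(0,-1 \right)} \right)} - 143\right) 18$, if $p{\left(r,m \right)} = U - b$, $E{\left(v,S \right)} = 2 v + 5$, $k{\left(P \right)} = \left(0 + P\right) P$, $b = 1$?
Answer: $-2565$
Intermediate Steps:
$k{\left(P \right)} = P^{2}$ ($k{\left(P \right)} = P P = P^{2}$)
$U = \frac{3}{2}$ ($U = 6 \cdot \frac{1}{4} = \frac{3}{2} \approx 1.5$)
$E{\left(v,S \right)} = 5 + 2 v$
$p{\left(r,m \right)} = \frac{1}{2}$ ($p{\left(r,m \right)} = \frac{3}{2} - 1 = \frac{1}{2}$)
$\left(p{\left(k{\left(-1 \right)},E{\left(0,-1 \right)} \right)} - 143\right) 18 = \left(\frac{1}{2} - 143\right) 18 = \left(- \frac{285}{2}\right) 18 = -2565$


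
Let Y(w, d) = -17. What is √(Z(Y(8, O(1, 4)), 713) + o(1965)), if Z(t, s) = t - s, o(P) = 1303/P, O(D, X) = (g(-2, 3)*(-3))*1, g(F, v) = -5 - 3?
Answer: I*√2816133855/1965 ≈ 27.006*I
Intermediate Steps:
g(F, v) = -8
O(D, X) = 24 (O(D, X) = -8*(-3)*1 = 24*1 = 24)
√(Z(Y(8, O(1, 4)), 713) + o(1965)) = √((-17 - 1*713) + 1303/1965) = √((-17 - 713) + 1303*(1/1965)) = √(-730 + 1303/1965) = √(-1433147/1965) = I*√2816133855/1965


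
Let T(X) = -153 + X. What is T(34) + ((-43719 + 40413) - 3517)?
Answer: -6942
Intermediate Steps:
T(34) + ((-43719 + 40413) - 3517) = (-153 + 34) + ((-43719 + 40413) - 3517) = -119 + (-3306 - 3517) = -119 - 6823 = -6942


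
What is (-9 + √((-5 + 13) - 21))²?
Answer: (9 - I*√13)² ≈ 68.0 - 64.9*I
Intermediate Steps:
(-9 + √((-5 + 13) - 21))² = (-9 + √(8 - 21))² = (-9 + √(-13))² = (-9 + I*√13)²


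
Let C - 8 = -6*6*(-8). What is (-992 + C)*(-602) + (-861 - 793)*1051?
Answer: -1319362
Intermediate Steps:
C = 296 (C = 8 - 6*6*(-8) = 8 - 36*(-8) = 8 + 288 = 296)
(-992 + C)*(-602) + (-861 - 793)*1051 = (-992 + 296)*(-602) + (-861 - 793)*1051 = -696*(-602) - 1654*1051 = 418992 - 1738354 = -1319362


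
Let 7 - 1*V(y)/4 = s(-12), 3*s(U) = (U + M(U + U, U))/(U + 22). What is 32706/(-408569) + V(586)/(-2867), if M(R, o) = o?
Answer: -532577274/5856836615 ≈ -0.090933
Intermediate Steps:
s(U) = 2*U/(3*(22 + U)) (s(U) = ((U + U)/(U + 22))/3 = ((2*U)/(22 + U))/3 = (2*U/(22 + U))/3 = 2*U/(3*(22 + U)))
V(y) = 156/5 (V(y) = 28 - 8*(-12)/(3*(22 - 12)) = 28 - 8*(-12)/(3*10) = 28 - 4*(-⅘) = 28 + 16/5 = 156/5)
32706/(-408569) + V(586)/(-2867) = 32706/(-408569) + (156/5)/(-2867) = 32706*(-1/408569) + (156/5)*(-1/2867) = -32706/408569 - 156/14335 = -532577274/5856836615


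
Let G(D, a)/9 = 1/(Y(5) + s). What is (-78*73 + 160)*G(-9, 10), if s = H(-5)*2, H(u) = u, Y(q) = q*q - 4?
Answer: -49806/11 ≈ -4527.8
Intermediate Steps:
Y(q) = -4 + q² (Y(q) = q² - 4 = -4 + q²)
s = -10 (s = -5*2 = -10)
G(D, a) = 9/11 (G(D, a) = 9/((-4 + 5²) - 10) = 9/((-4 + 25) - 10) = 9/(21 - 10) = 9/11)
(-78*73 + 160)*G(-9, 10) = (-78*73 + 160)*(9/11) = (-5694 + 160)*(9/11) = -5534*9/11 = -49806/11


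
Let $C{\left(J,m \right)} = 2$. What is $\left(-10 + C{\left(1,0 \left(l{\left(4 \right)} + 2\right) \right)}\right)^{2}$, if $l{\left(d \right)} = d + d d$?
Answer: $64$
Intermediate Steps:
$l{\left(d \right)} = d + d^{2}$
$\left(-10 + C{\left(1,0 \left(l{\left(4 \right)} + 2\right) \right)}\right)^{2} = \left(-10 + 2\right)^{2} = \left(-8\right)^{2} = 64$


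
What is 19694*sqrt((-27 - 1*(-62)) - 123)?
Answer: 39388*I*sqrt(22) ≈ 1.8475e+5*I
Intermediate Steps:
19694*sqrt((-27 - 1*(-62)) - 123) = 19694*sqrt((-27 + 62) - 123) = 19694*sqrt(35 - 123) = 19694*sqrt(-88) = 19694*(2*I*sqrt(22)) = 39388*I*sqrt(22)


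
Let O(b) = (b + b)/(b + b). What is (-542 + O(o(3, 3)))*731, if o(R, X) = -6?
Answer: -395471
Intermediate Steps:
O(b) = 1 (O(b) = (2*b)/((2*b)) = (2*b)*(1/(2*b)) = 1)
(-542 + O(o(3, 3)))*731 = (-542 + 1)*731 = -541*731 = -395471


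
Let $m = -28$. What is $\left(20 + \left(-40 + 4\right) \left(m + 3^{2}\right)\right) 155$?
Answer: $109120$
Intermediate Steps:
$\left(20 + \left(-40 + 4\right) \left(m + 3^{2}\right)\right) 155 = \left(20 + \left(-40 + 4\right) \left(-28 + 3^{2}\right)\right) 155 = \left(20 - 36 \left(-28 + 9\right)\right) 155 = \left(20 - -684\right) 155 = \left(20 + 684\right) 155 = 704 \cdot 155 = 109120$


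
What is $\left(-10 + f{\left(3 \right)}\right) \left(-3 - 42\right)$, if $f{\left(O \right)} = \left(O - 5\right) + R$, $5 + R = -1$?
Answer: $810$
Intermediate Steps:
$R = -6$ ($R = -5 - 1 = -6$)
$f{\left(O \right)} = -11 + O$ ($f{\left(O \right)} = \left(O - 5\right) - 6 = \left(-5 + O\right) - 6 = -11 + O$)
$\left(-10 + f{\left(3 \right)}\right) \left(-3 - 42\right) = \left(-10 + \left(-11 + 3\right)\right) \left(-3 - 42\right) = \left(-10 - 8\right) \left(-3 - 42\right) = \left(-18\right) \left(-45\right) = 810$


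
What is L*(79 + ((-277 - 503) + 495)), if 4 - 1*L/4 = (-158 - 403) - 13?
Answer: -476272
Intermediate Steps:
L = 2312 (L = 16 - 4*((-158 - 403) - 13) = 16 - 4*(-561 - 13) = 16 - 4*(-574) = 16 + 2296 = 2312)
L*(79 + ((-277 - 503) + 495)) = 2312*(79 + ((-277 - 503) + 495)) = 2312*(79 + (-780 + 495)) = 2312*(79 - 285) = 2312*(-206) = -476272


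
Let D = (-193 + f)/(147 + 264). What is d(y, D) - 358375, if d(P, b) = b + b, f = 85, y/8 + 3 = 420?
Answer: -49097447/137 ≈ -3.5838e+5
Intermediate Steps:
y = 3336 (y = -24 + 8*420 = -24 + 3360 = 3336)
D = -36/137 (D = (-193 + 85)/(147 + 264) = -108/411 = -108*1/411 = -36/137 ≈ -0.26277)
d(P, b) = 2*b
d(y, D) - 358375 = 2*(-36/137) - 358375 = -72/137 - 358375 = -49097447/137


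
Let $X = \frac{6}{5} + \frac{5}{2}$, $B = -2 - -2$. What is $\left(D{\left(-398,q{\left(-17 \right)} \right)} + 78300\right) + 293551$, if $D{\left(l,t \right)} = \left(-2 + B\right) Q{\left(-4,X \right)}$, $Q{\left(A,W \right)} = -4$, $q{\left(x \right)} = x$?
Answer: $371859$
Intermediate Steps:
$B = 0$ ($B = -2 + 2 = 0$)
$X = \frac{37}{10}$ ($X = 6 \cdot \frac{1}{5} + 5 \cdot \frac{1}{2} = \frac{6}{5} + \frac{5}{2} = \frac{37}{10} \approx 3.7$)
$D{\left(l,t \right)} = 8$ ($D{\left(l,t \right)} = \left(-2 + 0\right) \left(-4\right) = \left(-2\right) \left(-4\right) = 8$)
$\left(D{\left(-398,q{\left(-17 \right)} \right)} + 78300\right) + 293551 = \left(8 + 78300\right) + 293551 = 78308 + 293551 = 371859$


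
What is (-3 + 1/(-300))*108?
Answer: -8109/25 ≈ -324.36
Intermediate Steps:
(-3 + 1/(-300))*108 = (-3 - 1/300)*108 = -901/300*108 = -8109/25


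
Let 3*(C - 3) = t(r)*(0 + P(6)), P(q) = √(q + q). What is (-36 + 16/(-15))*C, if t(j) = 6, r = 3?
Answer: -556/5 - 2224*√3/15 ≈ -368.01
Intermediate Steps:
P(q) = √2*√q (P(q) = √(2*q) = √2*√q)
C = 3 + 4*√3 (C = 3 + (6*(0 + √2*√6))/3 = 3 + (6*(0 + 2*√3))/3 = 3 + (6*(2*√3))/3 = 3 + (12*√3)/3 = 3 + 4*√3 ≈ 9.9282)
(-36 + 16/(-15))*C = (-36 + 16/(-15))*(3 + 4*√3) = (-36 + 16*(-1/15))*(3 + 4*√3) = (-36 - 16/15)*(3 + 4*√3) = -556*(3 + 4*√3)/15 = -556/5 - 2224*√3/15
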